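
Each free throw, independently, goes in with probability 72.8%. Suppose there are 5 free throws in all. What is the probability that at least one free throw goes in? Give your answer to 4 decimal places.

0.9985

P(at least one) = 1 − P(none) = 1 − (1 − 0.728)^5
= 1 − 0.001489 = 0.998511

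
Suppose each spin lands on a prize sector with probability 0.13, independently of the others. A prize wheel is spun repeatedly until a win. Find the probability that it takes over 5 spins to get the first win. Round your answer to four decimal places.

Y = number of spins to the first success; geometric, p = 0.13.
P(Y > 5) = P(first 5 all fail) = (1−p)^5 = 0.498421

0.4984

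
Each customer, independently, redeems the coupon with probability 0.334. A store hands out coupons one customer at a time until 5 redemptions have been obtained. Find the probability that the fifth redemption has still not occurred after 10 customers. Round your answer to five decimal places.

Needing more than 10 customers ⇔ fewer than 5 successes in the first 10. With X ~ Binomial(10, 0.334), P(Y > 10) = P(X ≤ 4).
  k=0: C(10,0)·0.334^0·0.666^10 = 0.0171689
  k=1: C(10,1)·0.334^1·0.666^9 = 0.0861023
  k=2: C(10,2)·0.334^2·0.666^8 = 0.1943118
  k=3: C(10,3)·0.334^3·0.666^7 = 0.2598605
  k=4: C(10,4)·0.334^4·0.666^6 = 0.2280607
P(X ≤ 4) = 0.7855042

0.78550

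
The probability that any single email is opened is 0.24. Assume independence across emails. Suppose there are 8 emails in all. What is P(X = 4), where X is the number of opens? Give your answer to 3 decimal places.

0.077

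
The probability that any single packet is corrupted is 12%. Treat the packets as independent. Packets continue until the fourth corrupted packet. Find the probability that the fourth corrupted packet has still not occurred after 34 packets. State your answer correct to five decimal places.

0.40471

Needing more than 34 packets ⇔ fewer than 4 successes in the first 34. With X ~ Binomial(34, 0.12), P(Y > 34) = P(X ≤ 3).
  k=0: C(34,0)·0.12^0·0.88^34 = 0.0129542
  k=1: C(34,1)·0.12^1·0.88^33 = 0.0600604
  k=2: C(34,2)·0.12^2·0.88^32 = 0.1351359
  k=3: C(34,3)·0.12^3·0.88^31 = 0.1965614
P(X ≤ 3) = 0.4047119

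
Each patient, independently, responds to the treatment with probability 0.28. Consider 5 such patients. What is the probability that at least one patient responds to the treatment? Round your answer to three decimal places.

P(at least one) = 1 − P(none) = 1 − (1 − 0.28)^5
= 1 − 0.19349 = 0.80651

0.807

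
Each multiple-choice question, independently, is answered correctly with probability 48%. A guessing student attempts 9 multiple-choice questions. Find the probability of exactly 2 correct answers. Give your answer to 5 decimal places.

0.08527

X ~ Binomial(n=9, p=0.48).
P(X=2) = C(9,2) · p^2 · (1−p)^7
= 36 · 0.2304 · 0.010281 = 0.0852724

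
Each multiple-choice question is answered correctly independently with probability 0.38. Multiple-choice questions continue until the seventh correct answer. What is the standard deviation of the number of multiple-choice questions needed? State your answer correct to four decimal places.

Y = total multiple-choice questions until the seventh success; negative binomial with r=7, p=0.38.
SD(Y) = √[r(1−p)/p²] = √(30.055402) = 5.482281

5.4823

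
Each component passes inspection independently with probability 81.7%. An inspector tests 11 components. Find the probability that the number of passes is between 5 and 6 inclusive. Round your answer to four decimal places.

0.0345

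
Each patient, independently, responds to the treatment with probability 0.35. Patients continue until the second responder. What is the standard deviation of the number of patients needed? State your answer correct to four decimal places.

3.2576

Y = total patients until the second success; negative binomial with r=2, p=0.35.
SD(Y) = √[r(1−p)/p²] = √(10.612245) = 3.257644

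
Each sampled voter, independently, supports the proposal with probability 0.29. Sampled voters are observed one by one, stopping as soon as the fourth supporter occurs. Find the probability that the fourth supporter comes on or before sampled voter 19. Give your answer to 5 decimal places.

0.84580

Finishing within 19 sampled voters ⇔ at least 4 successes in the first 19. With X ~ Binomial(19, 0.29), P(Y ≤ 19) = 1 − P(X ≤ 3).
  k=0: C(19,0)·0.29^0·0.71^19 = 0.0014925
  k=1: C(19,1)·0.29^1·0.71^18 = 0.0115825
  k=2: C(19,2)·0.29^2·0.71^17 = 0.0425779
  k=3: C(19,3)·0.29^3·0.71^16 = 0.0985488
1 − 0.1542017 = 0.8457983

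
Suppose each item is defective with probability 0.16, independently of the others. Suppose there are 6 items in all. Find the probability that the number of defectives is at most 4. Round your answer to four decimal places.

X ~ Binomial(6, 0.16); P(X ≤ 4) = Σ C(6,k) p^k (1−p)^(6−k) over k:
  k=0: C(6,0)·0.16^0·0.84^6 = 0.351298
  k=1: C(6,1)·0.16^1·0.84^5 = 0.401483
  k=2: C(6,2)·0.16^2·0.84^4 = 0.191183
  k=3: C(6,3)·0.16^3·0.84^3 = 0.048554
  k=4: C(6,4)·0.16^4·0.84^2 = 0.006936
Total = 0.999455

0.9995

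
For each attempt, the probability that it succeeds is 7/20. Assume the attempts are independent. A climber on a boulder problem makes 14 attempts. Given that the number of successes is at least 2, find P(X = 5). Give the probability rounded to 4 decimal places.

0.2223

X ~ Binomial(14, 0.35). Want P(X=5 | X≥2) = P(X=5) / P(X≥2).
P(X=5) = C(14,5)·0.35^5·0.65^9 = 0.217783
P(X≥2) = 1 − 0.002403 − 0.018116 = 0.979481
Ratio = 0.217783 / 0.979481 = 0.222346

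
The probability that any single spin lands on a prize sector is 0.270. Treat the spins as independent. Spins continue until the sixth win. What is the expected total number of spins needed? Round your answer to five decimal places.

22.22222

Y = total spins until the sixth success; negative binomial with r=6, p=0.27.
E[Y] = r / p = 6 / 0.27 = 22.2222222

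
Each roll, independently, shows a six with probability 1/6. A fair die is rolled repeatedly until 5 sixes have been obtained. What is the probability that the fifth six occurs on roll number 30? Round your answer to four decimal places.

0.0320

Y = trial on which the fifth success occurs; negative binomial, r=5, p=0.166667.
P(Y=30) = C(29,4) · p^5 · (1−p)^25
= 23751 · 0.0001286 · 0.010483 = 0.032018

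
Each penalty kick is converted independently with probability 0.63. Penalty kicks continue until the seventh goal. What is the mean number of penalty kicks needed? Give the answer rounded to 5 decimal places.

11.11111

Y = total penalty kicks until the seventh success; negative binomial with r=7, p=0.63.
E[Y] = r / p = 7 / 0.63 = 11.1111111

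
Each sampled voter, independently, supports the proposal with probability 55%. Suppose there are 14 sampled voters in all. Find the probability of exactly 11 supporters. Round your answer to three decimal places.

X ~ Binomial(n=14, p=0.55).
P(X=11) = C(14,11) · p^11 · (1−p)^3
= 364 · 0.0013931 · 0.091125 = 0.04621

0.046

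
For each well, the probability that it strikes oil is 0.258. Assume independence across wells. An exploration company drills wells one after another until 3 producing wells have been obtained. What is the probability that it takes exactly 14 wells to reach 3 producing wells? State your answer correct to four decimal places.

Y = trial on which the third success occurs; negative binomial, r=3, p=0.258.
P(Y=14) = C(13,2) · p^3 · (1−p)^11
= 78 · 0.017174 · 0.037536 = 0.050280

0.0503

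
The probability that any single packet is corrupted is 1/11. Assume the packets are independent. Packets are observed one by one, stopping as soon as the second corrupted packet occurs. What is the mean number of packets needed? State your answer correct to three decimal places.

22.000

Y = total packets until the second success; negative binomial with r=2, p=0.090909.
E[Y] = r / p = 2 / 0.090909 = 22.00000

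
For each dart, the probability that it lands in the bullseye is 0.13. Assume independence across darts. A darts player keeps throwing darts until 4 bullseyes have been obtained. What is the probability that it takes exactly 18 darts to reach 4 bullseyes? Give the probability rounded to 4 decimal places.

0.0276

Y = trial on which the fourth success occurs; negative binomial, r=4, p=0.13.
P(Y=18) = C(17,3) · p^4 · (1−p)^14
= 680 · 0.00028561 · 0.14232 = 0.027641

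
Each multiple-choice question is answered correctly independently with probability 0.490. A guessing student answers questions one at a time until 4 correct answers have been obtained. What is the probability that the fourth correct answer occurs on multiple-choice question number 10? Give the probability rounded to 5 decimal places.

0.08521

Y = trial on which the fourth success occurs; negative binomial, r=4, p=0.49.
P(Y=10) = C(9,3) · p^4 · (1−p)^6
= 84 · 0.057648 · 0.017596 = 0.0852088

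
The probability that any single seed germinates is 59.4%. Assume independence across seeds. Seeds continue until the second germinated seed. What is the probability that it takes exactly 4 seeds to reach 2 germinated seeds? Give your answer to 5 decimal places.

0.17448

Y = trial on which the second success occurs; negative binomial, r=2, p=0.594.
P(Y=4) = C(3,1) · p^2 · (1−p)^2
= 3 · 0.35284 · 0.16484 = 0.1744802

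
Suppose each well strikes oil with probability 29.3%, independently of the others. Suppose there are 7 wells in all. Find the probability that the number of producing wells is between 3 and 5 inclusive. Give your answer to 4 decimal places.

X ~ Binomial(7, 0.293); P(3 ≤ X ≤ 5) = Σ C(7,k) p^k (1−p)^(7−k) over k:
  k=3: C(7,3)·0.293^3·0.707^4 = 0.219962
  k=4: C(7,4)·0.293^4·0.707^3 = 0.091158
  k=5: C(7,5)·0.293^5·0.707^2 = 0.022667
Total = 0.333788

0.3338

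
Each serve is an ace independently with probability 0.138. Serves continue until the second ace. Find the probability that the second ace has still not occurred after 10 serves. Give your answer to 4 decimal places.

Needing more than 10 serves ⇔ fewer than 2 successes in the first 10. With X ~ Binomial(10, 0.138), P(Y > 10) = P(X ≤ 1).
  k=0: C(10,0)·0.138^0·0.862^10 = 0.226502
  k=1: C(10,1)·0.138^1·0.862^9 = 0.362614
P(X ≤ 1) = 0.589116

0.5891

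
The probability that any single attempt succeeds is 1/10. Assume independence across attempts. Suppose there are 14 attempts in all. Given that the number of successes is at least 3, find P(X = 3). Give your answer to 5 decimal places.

0.72131

X ~ Binomial(14, 0.10). Want P(X=3 | X≥3) = P(X=3) / P(X≥3).
P(X=3) = C(14,3)·0.10^3·0.90^11 = 0.1142271
P(X≥3) = 1 − 0.2287679 − 0.3558612 − 0.2570109 = 0.1583600
Ratio = 0.1142271 / 0.1583600 = 0.7213126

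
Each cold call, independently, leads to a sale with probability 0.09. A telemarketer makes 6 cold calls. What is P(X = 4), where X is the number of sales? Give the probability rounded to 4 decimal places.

0.0008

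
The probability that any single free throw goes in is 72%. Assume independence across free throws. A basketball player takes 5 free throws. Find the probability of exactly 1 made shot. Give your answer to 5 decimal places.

X ~ Binomial(n=5, p=0.72).
P(X=1) = C(5,1) · p^1 · (1−p)^4
= 5 · 0.72 · 0.0061466 = 0.0221276

0.02213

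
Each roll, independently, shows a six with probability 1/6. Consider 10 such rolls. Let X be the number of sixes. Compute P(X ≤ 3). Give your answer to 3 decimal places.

0.930

X ~ Binomial(10, 0.166667); P(X ≤ 3) = Σ C(10,k) p^k (1−p)^(10−k) over k:
  k=0: C(10,0)·0.166667^0·0.833333^10 = 0.16151
  k=1: C(10,1)·0.166667^1·0.833333^9 = 0.32301
  k=2: C(10,2)·0.166667^2·0.833333^8 = 0.29071
  k=3: C(10,3)·0.166667^3·0.833333^7 = 0.15505
Total = 0.93027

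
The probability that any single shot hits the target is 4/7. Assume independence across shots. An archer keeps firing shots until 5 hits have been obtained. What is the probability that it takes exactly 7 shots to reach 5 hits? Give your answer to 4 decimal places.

0.1679

Y = trial on which the fifth success occurs; negative binomial, r=5, p=0.571429.
P(Y=7) = C(6,4) · p^5 · (1−p)^2
= 15 · 0.060927 · 0.18367 = 0.167860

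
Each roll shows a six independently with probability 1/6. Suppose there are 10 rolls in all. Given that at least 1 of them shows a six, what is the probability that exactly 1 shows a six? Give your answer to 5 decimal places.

0.38523

X ~ Binomial(10, 0.166667). Want P(X=1 | X≥1) = P(X=1) / P(X≥1).
P(X=1) = C(10,1)·0.166667^1·0.833333^9 = 0.3230112
P(X≥1) = 1 − 0.1615056 = 0.8384944
Ratio = 0.3230112 / 0.8384944 = 0.3852276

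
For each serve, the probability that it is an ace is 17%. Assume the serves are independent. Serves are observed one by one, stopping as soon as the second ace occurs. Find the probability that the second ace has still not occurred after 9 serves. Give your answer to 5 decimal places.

0.53154

Needing more than 9 serves ⇔ fewer than 2 successes in the first 9. With X ~ Binomial(9, 0.17), P(Y > 9) = P(X ≤ 1).
  k=0: C(9,0)·0.17^0·0.83^9 = 0.1869403
  k=1: C(9,1)·0.17^1·0.83^8 = 0.3446007
P(X ≤ 1) = 0.5315410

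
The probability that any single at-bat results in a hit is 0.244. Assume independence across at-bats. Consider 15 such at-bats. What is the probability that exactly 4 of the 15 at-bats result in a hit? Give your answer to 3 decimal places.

0.223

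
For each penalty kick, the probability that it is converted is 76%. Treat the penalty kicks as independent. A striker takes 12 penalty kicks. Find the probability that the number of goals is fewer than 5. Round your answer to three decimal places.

X ~ Binomial(12, 0.76); P(X ≤ 4) = Σ C(12,k) p^k (1−p)^(12−k) over k:
  k=0: C(12,0)·0.76^0·0.24^12 = 0.00000
  k=1: C(12,1)·0.76^1·0.24^11 = 0.00000
  k=2: C(12,2)·0.76^2·0.24^10 = 0.00002
  k=3: C(12,3)·0.76^3·0.24^9 = 0.00026
  k=4: C(12,4)·0.76^4·0.24^8 = 0.00182
Total = 0.00210

0.002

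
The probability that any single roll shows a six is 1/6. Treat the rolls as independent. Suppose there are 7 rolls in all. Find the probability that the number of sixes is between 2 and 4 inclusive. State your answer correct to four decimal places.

0.3282

X ~ Binomial(7, 0.166667); P(2 ≤ X ≤ 4) = Σ C(7,k) p^k (1−p)^(7−k) over k:
  k=2: C(7,2)·0.166667^2·0.833333^5 = 0.234429
  k=3: C(7,3)·0.166667^3·0.833333^4 = 0.078143
  k=4: C(7,4)·0.166667^4·0.833333^3 = 0.015629
Total = 0.328200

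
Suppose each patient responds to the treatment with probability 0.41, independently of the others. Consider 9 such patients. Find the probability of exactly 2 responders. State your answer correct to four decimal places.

0.1506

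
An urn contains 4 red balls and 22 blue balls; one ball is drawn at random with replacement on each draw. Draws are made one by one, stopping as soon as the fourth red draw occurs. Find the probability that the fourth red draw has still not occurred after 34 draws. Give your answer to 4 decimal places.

Needing more than 34 draws ⇔ fewer than 4 successes in the first 34. With X ~ Binomial(34, 0.153846), P(Y > 34) = P(X ≤ 3).
  k=0: C(34,0)·0.153846^0·0.846154^34 = 0.003414
  k=1: C(34,1)·0.153846^1·0.846154^33 = 0.021105
  k=2: C(34,2)·0.153846^2·0.846154^32 = 0.063316
  k=3: C(34,3)·0.153846^3·0.846154^31 = 0.122795
P(X ≤ 3) = 0.210631

0.2106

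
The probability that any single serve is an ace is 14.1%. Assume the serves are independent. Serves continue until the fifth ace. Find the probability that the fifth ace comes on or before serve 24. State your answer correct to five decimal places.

0.24343

Finishing within 24 serves ⇔ at least 5 successes in the first 24. With X ~ Binomial(24, 0.141), P(Y ≤ 24) = 1 − P(X ≤ 4).
  k=0: C(24,0)·0.141^0·0.859^24 = 0.0260517
  k=1: C(24,1)·0.141^1·0.859^23 = 0.1026297
  k=2: C(24,2)·0.141^2·0.859^22 = 0.1937300
  k=3: C(24,3)·0.141^3·0.859^21 = 0.2331977
  k=4: C(24,4)·0.141^4·0.859^20 = 0.2009600
1 − 0.7565691 = 0.2434309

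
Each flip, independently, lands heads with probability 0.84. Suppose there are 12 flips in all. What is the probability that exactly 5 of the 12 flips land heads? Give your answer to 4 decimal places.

0.0009

X ~ Binomial(n=12, p=0.84).
P(X=5) = C(12,5) · p^5 · (1−p)^7
= 792 · 0.41821 · 2.6844e-06 = 0.000889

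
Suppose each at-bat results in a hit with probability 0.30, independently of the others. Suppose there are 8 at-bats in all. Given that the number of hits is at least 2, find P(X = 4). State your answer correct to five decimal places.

0.18281

X ~ Binomial(8, 0.30). Want P(X=4 | X≥2) = P(X=4) / P(X≥2).
P(X=4) = C(8,4)·0.30^4·0.70^4 = 0.1361367
P(X≥2) = 1 − 0.0576480 − 0.1976503 = 0.7447017
Ratio = 0.1361367 / 0.7447017 = 0.1828070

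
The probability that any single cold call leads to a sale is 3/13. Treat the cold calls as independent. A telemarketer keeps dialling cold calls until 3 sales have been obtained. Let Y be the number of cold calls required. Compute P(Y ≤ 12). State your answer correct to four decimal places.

Finishing within 12 cold calls ⇔ at least 3 successes in the first 12. With X ~ Binomial(12, 0.230769), P(Y ≤ 12) = 1 − P(X ≤ 2).
  k=0: C(12,0)·0.230769^0·0.769231^12 = 0.042922
  k=1: C(12,1)·0.230769^1·0.769231^11 = 0.154519
  k=2: C(12,2)·0.230769^2·0.769231^10 = 0.254957
1 − 0.452398 = 0.547602

0.5476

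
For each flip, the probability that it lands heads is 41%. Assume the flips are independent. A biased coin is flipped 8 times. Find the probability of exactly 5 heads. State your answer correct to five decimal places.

0.13325

X ~ Binomial(n=8, p=0.41).
P(X=5) = C(8,5) · p^5 · (1−p)^3
= 56 · 0.011586 · 0.20538 = 0.1332488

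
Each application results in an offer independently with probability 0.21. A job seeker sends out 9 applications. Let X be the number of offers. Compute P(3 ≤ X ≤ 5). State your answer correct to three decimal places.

X ~ Binomial(9, 0.21); P(3 ≤ X ≤ 5) = Σ C(9,k) p^k (1−p)^(9−k) over k:
  k=3: C(9,3)·0.21^3·0.79^6 = 0.18910
  k=4: C(9,4)·0.21^4·0.79^5 = 0.07540
  k=5: C(9,5)·0.21^5·0.79^4 = 0.02004
Total = 0.28455

0.285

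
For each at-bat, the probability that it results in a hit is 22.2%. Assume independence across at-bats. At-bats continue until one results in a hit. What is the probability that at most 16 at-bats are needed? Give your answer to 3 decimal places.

Y = number of at-bats to the first success; geometric, p = 0.222.
P(Y ≤ 16) = 1 − (1−p)^16 = 1 − 0.01802 = 0.98198

0.982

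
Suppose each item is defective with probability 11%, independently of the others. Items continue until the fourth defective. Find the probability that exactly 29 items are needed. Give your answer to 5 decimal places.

Y = trial on which the fourth success occurs; negative binomial, r=4, p=0.11.
P(Y=29) = C(28,3) · p^4 · (1−p)^25
= 3276 · 0.00014641 · 0.054294 = 0.0260414

0.02604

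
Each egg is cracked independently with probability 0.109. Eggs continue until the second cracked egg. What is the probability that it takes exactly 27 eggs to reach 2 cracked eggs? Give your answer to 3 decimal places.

0.017

Y = trial on which the second success occurs; negative binomial, r=2, p=0.109.
P(Y=27) = C(26,1) · p^2 · (1−p)^25
= 26 · 0.011881 · 0.05584 = 0.01725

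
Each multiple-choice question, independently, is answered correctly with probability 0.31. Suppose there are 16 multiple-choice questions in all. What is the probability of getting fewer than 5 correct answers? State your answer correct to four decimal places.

X ~ Binomial(16, 0.31); P(X ≤ 4) = Σ C(16,k) p^k (1−p)^(16−k) over k:
  k=0: C(16,0)·0.31^0·0.69^16 = 0.002640
  k=1: C(16,1)·0.31^1·0.69^15 = 0.018977
  k=2: C(16,2)·0.31^2·0.69^14 = 0.063943
  k=3: C(16,3)·0.31^3·0.69^13 = 0.134064
  k=4: C(16,4)·0.31^4·0.69^12 = 0.195752
Total = 0.415376

0.4154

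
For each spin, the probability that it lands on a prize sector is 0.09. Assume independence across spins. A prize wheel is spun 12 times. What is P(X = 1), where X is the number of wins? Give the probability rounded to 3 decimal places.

0.383

X ~ Binomial(n=12, p=0.09).
P(X=1) = C(12,1) · p^1 · (1−p)^11
= 12 · 0.09 · 0.35437 = 0.38272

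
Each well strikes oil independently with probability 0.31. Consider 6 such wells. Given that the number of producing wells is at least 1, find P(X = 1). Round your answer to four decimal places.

X ~ Binomial(6, 0.31). Want P(X=1 | X≥1) = P(X=1) / P(X≥1).
P(X=1) = C(6,1)·0.31^1·0.69^5 = 0.290910
P(X≥1) = 1 − 0.107918 = 0.892082
Ratio = 0.290910 / 0.892082 = 0.326102

0.3261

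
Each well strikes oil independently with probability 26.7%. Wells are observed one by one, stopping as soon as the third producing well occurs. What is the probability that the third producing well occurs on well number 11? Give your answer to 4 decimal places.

0.0714

Y = trial on which the third success occurs; negative binomial, r=3, p=0.267.
P(Y=11) = C(10,2) · p^3 · (1−p)^8
= 45 · 0.019034 · 0.083336 = 0.071380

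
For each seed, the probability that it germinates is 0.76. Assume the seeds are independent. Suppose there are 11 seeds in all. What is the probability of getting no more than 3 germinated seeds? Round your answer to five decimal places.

X ~ Binomial(11, 0.76); P(X ≤ 3) = Σ C(11,k) p^k (1−p)^(11−k) over k:
  k=0: C(11,0)·0.76^0·0.24^11 = 0.0000002
  k=1: C(11,1)·0.76^1·0.24^10 = 0.0000053
  k=2: C(11,2)·0.76^2·0.24^9 = 0.0000839
  k=3: C(11,3)·0.76^3·0.24^8 = 0.0007973
Total = 0.0008867

0.00089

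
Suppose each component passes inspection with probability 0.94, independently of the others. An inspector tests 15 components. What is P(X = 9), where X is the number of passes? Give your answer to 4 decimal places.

X ~ Binomial(n=15, p=0.94).
P(X=9) = C(15,9) · p^9 · (1−p)^6
= 5005 · 0.57299 · 4.6656e-08 = 0.000134

0.0001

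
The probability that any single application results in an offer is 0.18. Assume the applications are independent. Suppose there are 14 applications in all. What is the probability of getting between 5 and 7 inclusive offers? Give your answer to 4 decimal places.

X ~ Binomial(14, 0.18); P(5 ≤ X ≤ 7) = Σ C(14,k) p^k (1−p)^(14−k) over k:
  k=5: C(14,5)·0.18^5·0.82^9 = 0.063409
  k=6: C(14,6)·0.18^6·0.82^8 = 0.020879
  k=7: C(14,7)·0.18^7·0.82^7 = 0.005238
Total = 0.089525

0.0895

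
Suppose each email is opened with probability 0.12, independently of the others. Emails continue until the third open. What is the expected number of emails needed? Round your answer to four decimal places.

25.0000

Y = total emails until the third success; negative binomial with r=3, p=0.12.
E[Y] = r / p = 3 / 0.12 = 25.000000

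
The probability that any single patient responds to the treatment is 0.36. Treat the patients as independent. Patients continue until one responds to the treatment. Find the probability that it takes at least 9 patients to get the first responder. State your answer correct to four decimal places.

0.0281

Y = number of patients to the first success; geometric, p = 0.36.
P(Y > 8) = P(first 8 all fail) = (1−p)^8 = 0.028147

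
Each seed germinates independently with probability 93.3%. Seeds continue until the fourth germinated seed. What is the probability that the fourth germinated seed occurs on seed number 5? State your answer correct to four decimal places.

0.2031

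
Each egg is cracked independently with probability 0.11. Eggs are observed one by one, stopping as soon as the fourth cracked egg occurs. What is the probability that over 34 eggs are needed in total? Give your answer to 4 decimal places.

0.4769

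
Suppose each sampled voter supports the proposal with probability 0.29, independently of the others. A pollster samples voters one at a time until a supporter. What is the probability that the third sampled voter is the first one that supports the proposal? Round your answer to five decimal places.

0.14619

Geometric (trials to first success), p = 0.29.
P(Y = 3) = (1−p)^2 · p = 0.5041 · 0.29 = 0.1461890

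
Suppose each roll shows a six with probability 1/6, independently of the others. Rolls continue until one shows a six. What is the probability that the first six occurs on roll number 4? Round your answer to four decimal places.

Geometric (trials to first success), p = 0.166667.
P(Y = 4) = (1−p)^3 · p = 0.5787 · 0.166667 = 0.096451

0.0965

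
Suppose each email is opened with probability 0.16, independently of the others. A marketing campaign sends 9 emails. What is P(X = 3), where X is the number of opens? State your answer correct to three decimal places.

0.121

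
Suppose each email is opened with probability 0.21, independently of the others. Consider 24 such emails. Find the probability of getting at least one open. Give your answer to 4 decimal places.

0.9965

P(at least one) = 1 − P(none) = 1 − (1 − 0.21)^24
= 1 − 0.003492 = 0.996508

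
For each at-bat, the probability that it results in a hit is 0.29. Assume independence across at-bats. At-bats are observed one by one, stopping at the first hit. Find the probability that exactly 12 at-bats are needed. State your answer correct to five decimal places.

0.00670

Geometric (trials to first success), p = 0.29.
P(Y = 12) = (1−p)^11 · p = 0.023112 · 0.29 = 0.0067025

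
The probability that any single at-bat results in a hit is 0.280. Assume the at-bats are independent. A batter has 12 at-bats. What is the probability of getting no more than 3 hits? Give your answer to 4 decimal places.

X ~ Binomial(12, 0.28); P(X ≤ 3) = Σ C(12,k) p^k (1−p)^(12−k) over k:
  k=0: C(12,0)·0.28^0·0.72^12 = 0.019408
  k=1: C(12,1)·0.28^1·0.72^11 = 0.090573
  k=2: C(12,2)·0.28^2·0.72^10 = 0.193725
  k=3: C(12,3)·0.28^3·0.72^9 = 0.251125
Total = 0.554830

0.5548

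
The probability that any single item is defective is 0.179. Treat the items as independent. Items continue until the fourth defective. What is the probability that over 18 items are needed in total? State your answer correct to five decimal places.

0.59319

Needing more than 18 items ⇔ fewer than 4 successes in the first 18. With X ~ Binomial(18, 0.179), P(Y > 18) = P(X ≤ 3).
  k=0: C(18,0)·0.179^0·0.821^18 = 0.0287195
  k=1: C(18,1)·0.179^1·0.821^17 = 0.1127092
  k=2: C(18,2)·0.179^2·0.821^16 = 0.2088757
  k=3: C(18,3)·0.179^3·0.821^15 = 0.2428827
P(X ≤ 3) = 0.5931871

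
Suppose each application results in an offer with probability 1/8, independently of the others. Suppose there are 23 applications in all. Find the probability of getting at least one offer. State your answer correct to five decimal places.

0.95364

P(at least one) = 1 − P(none) = 1 − (1 − 0.125)^23
= 1 − 0.0463645 = 0.9536355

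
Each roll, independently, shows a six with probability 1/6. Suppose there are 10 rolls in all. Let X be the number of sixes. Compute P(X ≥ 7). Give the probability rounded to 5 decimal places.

X ~ Binomial(10, 0.166667); P(X ≥ 7) = Σ C(10,k) p^k (1−p)^(10−k) over k:
  k=7: C(10,7)·0.166667^7·0.833333^3 = 0.0002481
  k=8: C(10,8)·0.166667^8·0.833333^2 = 0.0000186
  k=9: C(10,9)·0.166667^9·0.833333^1 = 0.0000008
  k=10: C(10,10)·0.166667^10·0.833333^0 = 0.0000000
Total = 0.0002675

0.00027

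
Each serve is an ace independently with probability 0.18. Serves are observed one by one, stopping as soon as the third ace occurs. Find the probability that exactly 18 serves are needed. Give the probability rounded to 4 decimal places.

Y = trial on which the third success occurs; negative binomial, r=3, p=0.18.
P(Y=18) = C(17,2) · p^3 · (1−p)^15
= 136 · 0.005832 · 0.050957 = 0.040417

0.0404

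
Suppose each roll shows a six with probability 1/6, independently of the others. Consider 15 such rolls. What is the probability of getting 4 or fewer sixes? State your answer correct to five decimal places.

X ~ Binomial(15, 0.166667); P(X ≤ 4) = Σ C(15,k) p^k (1−p)^(15−k) over k:
  k=0: C(15,0)·0.166667^0·0.833333^15 = 0.0649055
  k=1: C(15,1)·0.166667^1·0.833333^14 = 0.1947164
  k=2: C(15,2)·0.166667^2·0.833333^13 = 0.2726030
  k=3: C(15,3)·0.166667^3·0.833333^12 = 0.2362559
  k=4: C(15,4)·0.166667^4·0.833333^11 = 0.1417535
Total = 0.9102343

0.91023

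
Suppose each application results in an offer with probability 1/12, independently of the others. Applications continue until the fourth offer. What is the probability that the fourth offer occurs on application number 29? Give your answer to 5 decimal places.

0.01794

Y = trial on which the fourth success occurs; negative binomial, r=4, p=0.083333.
P(Y=29) = C(28,3) · p^4 · (1−p)^25
= 3276 · 4.8225e-05 · 0.11358 = 0.0179434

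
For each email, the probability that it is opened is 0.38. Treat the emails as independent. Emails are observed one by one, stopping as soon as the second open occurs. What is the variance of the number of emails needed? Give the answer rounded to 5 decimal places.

8.58726

Y = total emails until the second success; negative binomial with r=2, p=0.38.
Var(Y) = r(1−p)/p² = 2·0.62 / 0.38² = 8.5872576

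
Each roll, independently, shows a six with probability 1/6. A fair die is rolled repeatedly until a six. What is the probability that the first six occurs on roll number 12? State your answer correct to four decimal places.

Geometric (trials to first success), p = 0.166667.
P(Y = 12) = (1−p)^11 · p = 0.13459 · 0.166667 = 0.022431

0.0224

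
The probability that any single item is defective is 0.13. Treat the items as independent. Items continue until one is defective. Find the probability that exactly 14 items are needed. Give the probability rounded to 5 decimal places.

0.02127

Geometric (trials to first success), p = 0.13.
P(Y = 14) = (1−p)^13 · p = 0.16359 · 0.13 = 0.0212664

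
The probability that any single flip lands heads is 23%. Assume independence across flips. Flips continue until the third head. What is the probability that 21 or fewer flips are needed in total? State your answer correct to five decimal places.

Finishing within 21 flips ⇔ at least 3 successes in the first 21. With X ~ Binomial(21, 0.23), P(Y ≤ 21) = 1 − P(X ≤ 2).
  k=0: C(21,0)·0.23^0·0.77^21 = 0.0041334
  k=1: C(21,1)·0.23^1·0.77^20 = 0.0259276
  k=2: C(21,2)·0.23^2·0.77^19 = 0.0774460
1 − 0.1075069 = 0.8924931

0.89249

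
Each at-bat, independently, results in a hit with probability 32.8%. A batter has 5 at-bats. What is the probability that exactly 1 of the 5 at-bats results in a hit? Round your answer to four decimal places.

0.3344

X ~ Binomial(n=5, p=0.328).
P(X=1) = C(5,1) · p^1 · (1−p)^4
= 5 · 0.328 · 0.20393 = 0.334442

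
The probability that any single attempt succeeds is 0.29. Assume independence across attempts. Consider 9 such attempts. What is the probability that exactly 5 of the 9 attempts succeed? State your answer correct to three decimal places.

0.066

X ~ Binomial(n=9, p=0.29).
P(X=5) = C(9,5) · p^5 · (1−p)^4
= 126 · 0.0020511 · 0.25412 = 0.06567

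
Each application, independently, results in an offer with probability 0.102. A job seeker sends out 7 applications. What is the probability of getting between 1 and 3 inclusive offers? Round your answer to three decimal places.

X ~ Binomial(7, 0.102); P(1 ≤ X ≤ 3) = Σ C(7,k) p^k (1−p)^(7−k) over k:
  k=1: C(7,1)·0.102^1·0.898^6 = 0.37442
  k=2: C(7,2)·0.102^2·0.898^5 = 0.12759
  k=3: C(7,3)·0.102^3·0.898^4 = 0.02415
Total = 0.52616

0.526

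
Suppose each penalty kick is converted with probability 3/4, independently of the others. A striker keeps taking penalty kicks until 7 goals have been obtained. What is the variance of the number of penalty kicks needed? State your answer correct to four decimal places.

Y = total penalty kicks until the seventh success; negative binomial with r=7, p=0.75.
Var(Y) = r(1−p)/p² = 7·0.25 / 0.75² = 3.111111

3.1111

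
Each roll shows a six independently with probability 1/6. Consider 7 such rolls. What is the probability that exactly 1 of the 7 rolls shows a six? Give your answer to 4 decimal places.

X ~ Binomial(n=7, p=0.166667).
P(X=1) = C(7,1) · p^1 · (1−p)^6
= 7 · 0.16667 · 0.3349 = 0.390714

0.3907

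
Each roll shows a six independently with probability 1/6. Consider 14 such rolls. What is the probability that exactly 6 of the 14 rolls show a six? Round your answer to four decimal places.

0.0150

X ~ Binomial(n=14, p=0.166667).
P(X=6) = C(14,6) · p^6 · (1−p)^8
= 3003 · 2.1433e-05 · 0.23257 = 0.014969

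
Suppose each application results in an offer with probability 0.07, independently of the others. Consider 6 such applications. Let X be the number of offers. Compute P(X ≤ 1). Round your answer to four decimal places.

0.9392

X ~ Binomial(6, 0.07); P(X ≤ 1) = Σ C(6,k) p^k (1−p)^(6−k) over k:
  k=0: C(6,0)·0.07^0·0.93^6 = 0.646990
  k=1: C(6,1)·0.07^1·0.93^5 = 0.292189
Total = 0.939179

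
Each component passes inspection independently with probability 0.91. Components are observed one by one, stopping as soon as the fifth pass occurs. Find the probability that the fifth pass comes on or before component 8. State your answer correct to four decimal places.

Finishing within 8 components ⇔ at least 5 successes in the first 8. With X ~ Binomial(8, 0.91), P(Y ≤ 8) = 1 − P(X ≤ 4).
  k=0: C(8,0)·0.91^0·0.09^8 = 0.000000
  k=1: C(8,1)·0.91^1·0.09^7 = 0.000000
  k=2: C(8,2)·0.91^2·0.09^6 = 0.000012
  k=3: C(8,3)·0.91^3·0.09^5 = 0.000249
  k=4: C(8,4)·0.91^4·0.09^4 = 0.003149
1 − 0.003411 = 0.996589

0.9966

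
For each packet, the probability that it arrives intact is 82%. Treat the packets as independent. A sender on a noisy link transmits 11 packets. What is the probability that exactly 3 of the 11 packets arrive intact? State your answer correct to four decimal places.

0.0001

X ~ Binomial(n=11, p=0.82).
P(X=3) = C(11,3) · p^3 · (1−p)^8
= 165 · 0.55137 · 1.102e-06 = 0.000100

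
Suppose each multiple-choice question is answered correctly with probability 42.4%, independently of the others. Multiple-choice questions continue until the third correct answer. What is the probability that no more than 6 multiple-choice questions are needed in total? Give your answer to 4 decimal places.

Finishing within 6 multiple-choice questions ⇔ at least 3 successes in the first 6. With X ~ Binomial(6, 0.424), P(Y ≤ 6) = 1 − P(X ≤ 2).
  k=0: C(6,0)·0.424^0·0.576^6 = 0.036520
  k=1: C(6,1)·0.424^1·0.576^5 = 0.161298
  k=2: C(6,2)·0.424^2·0.576^4 = 0.296833
1 − 0.494652 = 0.505348

0.5053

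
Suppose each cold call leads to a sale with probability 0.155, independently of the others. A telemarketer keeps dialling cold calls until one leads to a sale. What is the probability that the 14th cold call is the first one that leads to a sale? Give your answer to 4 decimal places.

0.0174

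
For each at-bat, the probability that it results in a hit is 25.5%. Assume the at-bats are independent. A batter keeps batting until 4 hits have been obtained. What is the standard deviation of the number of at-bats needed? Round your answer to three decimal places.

6.770

Y = total at-bats until the fourth success; negative binomial with r=4, p=0.255.
SD(Y) = √[r(1−p)/p²] = √(45.82853) = 6.76968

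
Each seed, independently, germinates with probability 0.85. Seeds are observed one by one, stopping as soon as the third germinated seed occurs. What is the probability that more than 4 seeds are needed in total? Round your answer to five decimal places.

0.10952

Needing more than 4 seeds ⇔ fewer than 3 successes in the first 4. With X ~ Binomial(4, 0.85), P(Y > 4) = P(X ≤ 2).
  k=0: C(4,0)·0.85^0·0.15^4 = 0.0005062
  k=1: C(4,1)·0.85^1·0.15^3 = 0.0114750
  k=2: C(4,2)·0.85^2·0.15^2 = 0.0975375
P(X ≤ 2) = 0.1095187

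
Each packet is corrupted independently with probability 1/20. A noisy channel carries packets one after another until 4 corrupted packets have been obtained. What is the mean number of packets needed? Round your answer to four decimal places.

80.0000

Y = total packets until the fourth success; negative binomial with r=4, p=0.05.
E[Y] = r / p = 4 / 0.05 = 80.000000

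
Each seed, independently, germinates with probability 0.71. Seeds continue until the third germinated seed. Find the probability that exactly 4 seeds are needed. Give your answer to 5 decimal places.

Y = trial on which the third success occurs; negative binomial, r=3, p=0.71.
P(Y=4) = C(3,2) · p^3 · (1−p)^1
= 3 · 0.35791 · 0.29 = 0.3113826

0.31138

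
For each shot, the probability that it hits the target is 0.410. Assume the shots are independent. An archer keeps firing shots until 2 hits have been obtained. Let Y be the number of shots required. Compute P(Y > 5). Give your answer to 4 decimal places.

0.3199

Needing more than 5 shots ⇔ fewer than 2 successes in the first 5. With X ~ Binomial(5, 0.41), P(Y > 5) = P(X ≤ 1).
  k=0: C(5,0)·0.41^0·0.59^5 = 0.071492
  k=1: C(5,1)·0.41^1·0.59^4 = 0.248406
P(X ≤ 1) = 0.319898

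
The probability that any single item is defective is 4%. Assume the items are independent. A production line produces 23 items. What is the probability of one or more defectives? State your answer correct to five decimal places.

P(at least one) = 1 − P(none) = 1 − (1 − 0.04)^23
= 1 − 0.3910555 = 0.6089445

0.60894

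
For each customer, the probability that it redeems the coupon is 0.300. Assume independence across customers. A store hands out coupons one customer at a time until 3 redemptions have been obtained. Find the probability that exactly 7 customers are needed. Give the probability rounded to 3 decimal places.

0.097

Y = trial on which the third success occurs; negative binomial, r=3, p=0.30.
P(Y=7) = C(6,2) · p^3 · (1−p)^4
= 15 · 0.027 · 0.2401 = 0.09724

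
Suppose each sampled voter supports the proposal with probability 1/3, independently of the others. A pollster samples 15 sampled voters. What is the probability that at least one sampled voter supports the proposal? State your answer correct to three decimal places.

0.998

P(at least one) = 1 − P(none) = 1 − (1 − 0.333333)^15
= 1 − 0.00228 = 0.99772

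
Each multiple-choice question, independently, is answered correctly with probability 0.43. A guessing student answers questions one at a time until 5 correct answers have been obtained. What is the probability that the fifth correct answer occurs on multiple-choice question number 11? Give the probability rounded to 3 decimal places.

0.106

Y = trial on which the fifth success occurs; negative binomial, r=5, p=0.43.
P(Y=11) = C(10,4) · p^5 · (1−p)^6
= 210 · 0.014701 · 0.034296 = 0.10588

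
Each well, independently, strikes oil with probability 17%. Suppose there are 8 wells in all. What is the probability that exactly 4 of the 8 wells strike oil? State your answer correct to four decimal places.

0.0277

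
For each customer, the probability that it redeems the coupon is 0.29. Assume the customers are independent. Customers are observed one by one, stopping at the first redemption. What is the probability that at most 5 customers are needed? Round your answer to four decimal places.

Y = number of customers to the first success; geometric, p = 0.29.
P(Y ≤ 5) = 1 − (1−p)^5 = 1 − 0.180423 = 0.819577

0.8196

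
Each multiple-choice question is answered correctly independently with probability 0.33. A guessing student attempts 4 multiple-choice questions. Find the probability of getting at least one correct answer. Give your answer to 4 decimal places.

0.7985

P(at least one) = 1 − P(none) = 1 − (1 − 0.33)^4
= 1 − 0.201511 = 0.798489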